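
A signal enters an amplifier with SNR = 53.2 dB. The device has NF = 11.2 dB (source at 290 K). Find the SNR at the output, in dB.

42.0 dB

By definition F = SNR_in/SNR_out, so in dB: SNR_out = SNR_in − NF
SNR_out = 53.2 − 11.2 = 42.0 dB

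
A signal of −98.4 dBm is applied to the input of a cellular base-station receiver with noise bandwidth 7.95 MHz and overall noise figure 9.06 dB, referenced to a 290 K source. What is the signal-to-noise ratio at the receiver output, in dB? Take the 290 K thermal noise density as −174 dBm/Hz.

−2.5 dB

Noise floor: N = −174 + 10 log₁₀(B) + NF
10 log₁₀(7.95×10⁶) = 69 dB
N = −174 + 69 + 9.06 = −95.94 dBm
SNR = P_sig − N = −98.4 − (−95.94) = −2.46 dB → −2.5 dB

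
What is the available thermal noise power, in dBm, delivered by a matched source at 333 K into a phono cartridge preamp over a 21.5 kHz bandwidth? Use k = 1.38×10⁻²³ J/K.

−130.1 dBm

P_n = kTB = 1.38×10⁻²³ × 333 × 2.15×10⁴ = 9.88×10⁻¹⁷ W
In dBm: 10 log₁₀(9.88×10⁻¹⁷ / 10⁻³) = −130.1 dBm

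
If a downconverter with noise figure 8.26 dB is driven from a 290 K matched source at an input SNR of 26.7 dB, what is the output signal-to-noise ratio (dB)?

18.44 dB

By definition F = SNR_in/SNR_out, so in dB: SNR_out = SNR_in − NF
SNR_out = 26.7 − 8.26 = 18.44 dB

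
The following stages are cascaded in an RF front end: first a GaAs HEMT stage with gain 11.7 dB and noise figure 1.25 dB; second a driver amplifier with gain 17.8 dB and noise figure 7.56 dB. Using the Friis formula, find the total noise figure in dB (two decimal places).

Convert to linear (a loss of L dB is a gain of −L dB): F_i = 10^(NF_i/10), G_i = 10^(G_i,dB/10)
  Stage 1: F_1 = 10^(1.25/10) = 1.334, G_1 = 10^(11.7/10) = 14.79
  Stage 2: F_2 = 10^(7.56/10) = 5.702, G_2 = 10^(17.8/10) = 60.26
Friis cascade:
  F = 1.334 + (5.702 − 1)/14.79 = 1.651
NF = 10 log₁₀(1.651) = 2.18 dB

2.18 dB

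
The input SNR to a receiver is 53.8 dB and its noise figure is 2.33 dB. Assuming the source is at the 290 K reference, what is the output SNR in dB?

51.47 dB

By definition F = SNR_in/SNR_out, so in dB: SNR_out = SNR_in − NF
SNR_out = 53.8 − 2.33 = 51.47 dB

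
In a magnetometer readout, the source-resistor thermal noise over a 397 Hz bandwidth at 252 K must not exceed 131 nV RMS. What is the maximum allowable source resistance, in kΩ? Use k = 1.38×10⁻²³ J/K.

3.11 kΩ

Johnson–Nyquist: V_n = √(4kTRB) ⇒ R = V_n² / (4kTB)
4kTB = 4 × 1.38×10⁻²³ × 252 × 3.97×10² = 5.52×10⁻¹⁸
R = (1.31×10⁻⁷)² / 5.52×10⁻¹⁸ = 3.11×10³ Ω = 3.11 kΩ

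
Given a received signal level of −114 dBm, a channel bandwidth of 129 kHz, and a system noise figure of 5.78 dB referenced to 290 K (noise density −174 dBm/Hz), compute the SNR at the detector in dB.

Noise floor: N = −174 + 10 log₁₀(B) + NF
10 log₁₀(1.29×10⁵) = 51.11 dB
N = −174 + 51.11 + 5.78 = −117.11 dBm
SNR = P_sig − N = −114 − (−117.11) = 3.11 dB → 3.1 dB

3.1 dB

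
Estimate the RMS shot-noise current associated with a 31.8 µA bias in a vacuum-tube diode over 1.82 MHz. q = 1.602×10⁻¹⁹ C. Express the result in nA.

I_n = √(2qI·B)
2qI·B = 2 × 1.602×10⁻¹⁹ × 3.18×10⁻⁵ × 1.82×10⁶ = 1.85×10⁻¹⁷ A²
I_n = √(1.85×10⁻¹⁷) = 4.31×10⁻⁹ A = 4.31 nA

4.31 nA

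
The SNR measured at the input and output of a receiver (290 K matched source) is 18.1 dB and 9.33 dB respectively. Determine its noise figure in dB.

NF (dB) = SNR_in(dB) − SNR_out(dB) when the source is at T₀
NF = 18.1 − 9.33 = 8.77 dB

8.77 dB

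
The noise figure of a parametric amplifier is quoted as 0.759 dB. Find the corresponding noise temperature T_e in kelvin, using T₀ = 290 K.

55.4 K

F = 10^(0.759/10) = 1.19097
T_e = (F − 1)·T₀ = (1.19097 − 1) × 290 = 55.4 K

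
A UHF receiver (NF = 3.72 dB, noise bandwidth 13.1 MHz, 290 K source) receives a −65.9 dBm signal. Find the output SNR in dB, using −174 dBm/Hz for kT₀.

Noise floor: N = −174 + 10 log₁₀(B) + NF
10 log₁₀(1.31×10⁷) = 71.17 dB
N = −174 + 71.17 + 3.72 = −99.11 dBm
SNR = P_sig − N = −65.9 − (−99.11) = 33.21 dB → 33.2 dB

33.2 dB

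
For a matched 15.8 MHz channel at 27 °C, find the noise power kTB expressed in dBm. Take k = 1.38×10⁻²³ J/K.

−101.8 dBm

T = 27 °C + 273.15 = 300.15 K
P_n = kTB = 1.38×10⁻²³ × 300.15 × 1.58×10⁷ = 6.54×10⁻¹⁴ W
In dBm: 10 log₁₀(6.54×10⁻¹⁴ / 10⁻³) = −101.8 dBm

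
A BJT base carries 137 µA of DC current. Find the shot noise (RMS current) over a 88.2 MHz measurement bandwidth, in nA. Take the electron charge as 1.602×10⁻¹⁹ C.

I_n = √(2qI·B)
2qI·B = 2 × 1.602×10⁻¹⁹ × 1.37×10⁻⁴ × 8.82×10⁷ = 3.87×10⁻¹⁵ A²
I_n = √(3.87×10⁻¹⁵) = 6.22×10⁻⁸ A = 62.2 nA

62.2 nA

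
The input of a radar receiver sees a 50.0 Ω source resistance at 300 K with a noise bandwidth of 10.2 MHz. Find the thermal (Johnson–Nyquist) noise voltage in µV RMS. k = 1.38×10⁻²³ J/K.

2.91 µV

V_n = √(4kTRB)
4kTRB = 4 × 1.38×10⁻²³ × 300 × 5.00×10¹ × 1.02×10⁷ = 8.45×10⁻¹² V²
V_n = √(8.45×10⁻¹²) = 2.91×10⁻⁶ V = 2.91 µV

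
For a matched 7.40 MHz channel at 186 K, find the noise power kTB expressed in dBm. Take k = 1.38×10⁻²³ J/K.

P_n = kTB = 1.38×10⁻²³ × 186 × 7.40×10⁶ = 1.90×10⁻¹⁴ W
In dBm: 10 log₁₀(1.90×10⁻¹⁴ / 10⁻³) = −107.2 dBm

−107.2 dBm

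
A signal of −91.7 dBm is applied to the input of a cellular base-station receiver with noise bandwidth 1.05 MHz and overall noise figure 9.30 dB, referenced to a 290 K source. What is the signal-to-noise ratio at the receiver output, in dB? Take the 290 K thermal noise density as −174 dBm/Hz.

Noise floor: N = −174 + 10 log₁₀(B) + NF
10 log₁₀(1.05×10⁶) = 60.21 dB
N = −174 + 60.21 + 9.30 = −104.49 dBm
SNR = P_sig − N = −91.7 − (−104.49) = 12.79 dB → 12.8 dB

12.8 dB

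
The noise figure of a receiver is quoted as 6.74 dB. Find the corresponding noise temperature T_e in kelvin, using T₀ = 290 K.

F = 10^(6.74/10) = 4.72063
T_e = (F − 1)·T₀ = (4.72063 − 1) × 290 = 1079 K

1079 K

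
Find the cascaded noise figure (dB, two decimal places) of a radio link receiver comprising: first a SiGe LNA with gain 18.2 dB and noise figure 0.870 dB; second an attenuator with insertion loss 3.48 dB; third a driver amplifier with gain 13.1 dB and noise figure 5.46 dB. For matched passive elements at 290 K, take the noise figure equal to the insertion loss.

Convert to linear (a loss of L dB is a gain of −L dB): F_i = 10^(NF_i/10), G_i = 10^(G_i,dB/10)
  Stage 1: F_1 = 10^(0.870/10) = 1.222, G_1 = 10^(18.2/10) = 66.07
  Stage 2: F_2 = 10^(3.48/10) = 2.228, G_2 = 10^(−3.48/10) = 0.4487
  Stage 3: F_3 = 10^(5.46/10) = 3.516, G_3 = 10^(13.1/10) = 20.42
Friis cascade:
  F = 1.222 + (2.228 − 1)/66.07 + (3.516 − 1)/29.65 = 1.325
NF = 10 log₁₀(1.325) = 1.22 dB

1.22 dB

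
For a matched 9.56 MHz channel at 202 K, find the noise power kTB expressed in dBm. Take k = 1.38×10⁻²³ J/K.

−105.7 dBm

P_n = kTB = 1.38×10⁻²³ × 202 × 9.56×10⁶ = 2.66×10⁻¹⁴ W
In dBm: 10 log₁₀(2.66×10⁻¹⁴ / 10⁻³) = −105.7 dBm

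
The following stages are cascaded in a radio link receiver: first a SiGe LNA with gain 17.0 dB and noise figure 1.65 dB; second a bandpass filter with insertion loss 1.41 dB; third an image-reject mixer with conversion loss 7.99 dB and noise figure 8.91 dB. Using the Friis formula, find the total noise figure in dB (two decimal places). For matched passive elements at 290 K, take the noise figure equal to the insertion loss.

2.19 dB

Convert to linear (a loss of L dB is a gain of −L dB): F_i = 10^(NF_i/10), G_i = 10^(G_i,dB/10)
  Stage 1: F_1 = 10^(1.65/10) = 1.462, G_1 = 10^(17.0/10) = 50.12
  Stage 2: F_2 = 10^(1.41/10) = 1.384, G_2 = 10^(−1.41/10) = 0.7228
  Stage 3: F_3 = 10^(8.91/10) = 7.780, G_3 = 10^(−7.99/10) = 0.1589
Friis cascade:
  F = 1.462 + (1.384 − 1)/50.12 + (7.780 − 1)/36.22 = 1.657
NF = 10 log₁₀(1.657) = 2.19 dB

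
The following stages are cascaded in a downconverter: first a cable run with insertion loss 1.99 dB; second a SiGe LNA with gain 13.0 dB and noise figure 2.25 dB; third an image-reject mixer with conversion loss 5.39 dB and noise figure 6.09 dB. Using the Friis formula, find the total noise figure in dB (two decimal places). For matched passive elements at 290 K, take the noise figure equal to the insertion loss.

Convert to linear (a loss of L dB is a gain of −L dB): F_i = 10^(NF_i/10), G_i = 10^(G_i,dB/10)
  Stage 1: F_1 = 10^(1.99/10) = 1.581, G_1 = 10^(−1.99/10) = 0.6324
  Stage 2: F_2 = 10^(2.25/10) = 1.679, G_2 = 10^(13.0/10) = 19.95
  Stage 3: F_3 = 10^(6.09/10) = 4.064, G_3 = 10^(−5.39/10) = 0.2891
Friis cascade:
  F = 1.581 + (1.679 − 1)/0.6324 + (4.064 − 1)/12.62 = 2.897
NF = 10 log₁₀(2.897) = 4.62 dB

4.62 dB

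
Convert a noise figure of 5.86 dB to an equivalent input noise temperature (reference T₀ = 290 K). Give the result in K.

F = 10^(5.86/10) = 3.85478
T_e = (F − 1)·T₀ = (3.85478 − 1) × 290 = 828 K

828 K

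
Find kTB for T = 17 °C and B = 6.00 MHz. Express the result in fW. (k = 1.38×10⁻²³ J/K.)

T = 17 °C + 273.15 = 290.15 K
P_n = kTB = 1.38×10⁻²³ × 290.15 × 6.00×10⁶ = 2.40×10⁻¹⁴ W = 24.0 fW

24.0 fW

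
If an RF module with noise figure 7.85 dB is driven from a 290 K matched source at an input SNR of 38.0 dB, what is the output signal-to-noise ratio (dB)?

30.15 dB

By definition F = SNR_in/SNR_out, so in dB: SNR_out = SNR_in − NF
SNR_out = 38.0 − 7.85 = 30.15 dB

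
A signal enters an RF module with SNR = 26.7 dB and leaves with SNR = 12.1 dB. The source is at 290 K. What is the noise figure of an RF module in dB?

NF (dB) = SNR_in(dB) − SNR_out(dB) when the source is at T₀
NF = 26.7 − 12.1 = 14.6 dB

14.6 dB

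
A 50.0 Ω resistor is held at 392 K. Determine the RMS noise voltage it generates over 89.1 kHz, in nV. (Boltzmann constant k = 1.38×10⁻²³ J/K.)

310 nV

V_n = √(4kTRB)
4kTRB = 4 × 1.38×10⁻²³ × 392 × 5.00×10¹ × 8.91×10⁴ = 9.64×10⁻¹⁴ V²
V_n = √(9.64×10⁻¹⁴) = 3.10×10⁻⁷ V = 310 nV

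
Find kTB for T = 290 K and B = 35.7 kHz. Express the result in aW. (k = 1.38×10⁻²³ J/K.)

P_n = kTB = 1.38×10⁻²³ × 290 × 3.57×10⁴ = 1.43×10⁻¹⁶ W = 143 aW

143 aW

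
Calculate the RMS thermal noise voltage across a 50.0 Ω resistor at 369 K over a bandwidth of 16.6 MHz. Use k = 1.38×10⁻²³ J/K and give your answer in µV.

4.11 µV

V_n = √(4kTRB)
4kTRB = 4 × 1.38×10⁻²³ × 369 × 5.00×10¹ × 1.66×10⁷ = 1.69×10⁻¹¹ V²
V_n = √(1.69×10⁻¹¹) = 4.11×10⁻⁶ V = 4.11 µV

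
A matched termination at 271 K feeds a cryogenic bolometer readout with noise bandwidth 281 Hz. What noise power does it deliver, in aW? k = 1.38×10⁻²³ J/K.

1.05 aW

P_n = kTB = 1.38×10⁻²³ × 271 × 2.81×10² = 1.05×10⁻¹⁸ W = 1.05 aW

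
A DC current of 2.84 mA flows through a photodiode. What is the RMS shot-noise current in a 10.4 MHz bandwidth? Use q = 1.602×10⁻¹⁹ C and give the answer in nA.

97.3 nA

I_n = √(2qI·B)
2qI·B = 2 × 1.602×10⁻¹⁹ × 2.84×10⁻³ × 1.04×10⁷ = 9.46×10⁻¹⁵ A²
I_n = √(9.46×10⁻¹⁵) = 9.73×10⁻⁸ A = 97.3 nA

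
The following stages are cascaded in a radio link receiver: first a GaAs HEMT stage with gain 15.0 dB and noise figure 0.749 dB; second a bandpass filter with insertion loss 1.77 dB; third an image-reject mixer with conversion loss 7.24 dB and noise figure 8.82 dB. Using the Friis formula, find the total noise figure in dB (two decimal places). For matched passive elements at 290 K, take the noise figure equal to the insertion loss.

Convert to linear (a loss of L dB is a gain of −L dB): F_i = 10^(NF_i/10), G_i = 10^(G_i,dB/10)
  Stage 1: F_1 = 10^(0.749/10) = 1.188, G_1 = 10^(15.0/10) = 31.62
  Stage 2: F_2 = 10^(1.77/10) = 1.503, G_2 = 10^(−1.77/10) = 0.6653
  Stage 3: F_3 = 10^(8.82/10) = 7.621, G_3 = 10^(−7.24/10) = 0.1888
Friis cascade:
  F = 1.188 + (1.503 − 1)/31.62 + (7.621 − 1)/21.04 = 1.519
NF = 10 log₁₀(1.519) = 1.82 dB

1.82 dB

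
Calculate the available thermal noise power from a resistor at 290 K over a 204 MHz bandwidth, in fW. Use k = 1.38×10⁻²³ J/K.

P_n = kTB = 1.38×10⁻²³ × 290 × 2.04×10⁸ = 8.16×10⁻¹³ W = 816 fW

816 fW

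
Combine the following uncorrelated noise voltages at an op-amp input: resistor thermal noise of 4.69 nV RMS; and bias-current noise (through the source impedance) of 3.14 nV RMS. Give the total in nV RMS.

5.64 nV

Uncorrelated sources add in power (mean-square): V_tot = √(ΣV_i²)
V_tot = √[(4.69×10⁻⁹)² + (3.14×10⁻⁹)²] = 5.64×10⁻⁹ V = 5.64 nV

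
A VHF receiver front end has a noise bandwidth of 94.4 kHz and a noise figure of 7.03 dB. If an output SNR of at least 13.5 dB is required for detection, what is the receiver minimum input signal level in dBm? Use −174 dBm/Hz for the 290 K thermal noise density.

−103.7 dBm

Sensitivity = −174 + 10 log₁₀(B) + NF + SNR_min
= −174 + 49.75 + 7.03 + 13.5
= −103.72 dBm → −103.7 dBm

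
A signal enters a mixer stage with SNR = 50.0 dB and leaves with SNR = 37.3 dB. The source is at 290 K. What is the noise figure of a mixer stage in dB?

12.7 dB

NF (dB) = SNR_in(dB) − SNR_out(dB) when the source is at T₀
NF = 50.0 − 37.3 = 12.7 dB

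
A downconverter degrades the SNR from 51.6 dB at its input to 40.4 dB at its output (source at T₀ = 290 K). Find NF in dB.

11.2 dB

NF (dB) = SNR_in(dB) − SNR_out(dB) when the source is at T₀
NF = 51.6 − 40.4 = 11.2 dB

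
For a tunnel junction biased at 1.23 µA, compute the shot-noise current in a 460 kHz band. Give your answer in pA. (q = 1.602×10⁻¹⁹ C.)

I_n = √(2qI·B)
2qI·B = 2 × 1.602×10⁻¹⁹ × 1.23×10⁻⁶ × 4.60×10⁵ = 1.81×10⁻¹⁹ A²
I_n = √(1.81×10⁻¹⁹) = 4.26×10⁻¹⁰ A = 426 pA

426 pA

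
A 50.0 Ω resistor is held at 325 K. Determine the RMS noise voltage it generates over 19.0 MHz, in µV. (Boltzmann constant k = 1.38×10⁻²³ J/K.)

V_n = √(4kTRB)
4kTRB = 4 × 1.38×10⁻²³ × 325 × 5.00×10¹ × 1.90×10⁷ = 1.70×10⁻¹¹ V²
V_n = √(1.70×10⁻¹¹) = 4.13×10⁻⁶ V = 4.13 µV

4.13 µV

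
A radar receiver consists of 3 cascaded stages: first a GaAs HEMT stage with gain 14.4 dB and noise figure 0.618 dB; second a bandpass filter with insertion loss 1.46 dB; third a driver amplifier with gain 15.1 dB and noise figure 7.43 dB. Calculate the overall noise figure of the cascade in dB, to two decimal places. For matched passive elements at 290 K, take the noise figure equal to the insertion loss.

Convert to linear (a loss of L dB is a gain of −L dB): F_i = 10^(NF_i/10), G_i = 10^(G_i,dB/10)
  Stage 1: F_1 = 10^(0.618/10) = 1.153, G_1 = 10^(14.4/10) = 27.54
  Stage 2: F_2 = 10^(1.46/10) = 1.400, G_2 = 10^(−1.46/10) = 0.7145
  Stage 3: F_3 = 10^(7.43/10) = 5.534, G_3 = 10^(15.1/10) = 32.36
Friis cascade:
  F = 1.153 + (1.400 − 1)/27.54 + (5.534 − 1)/19.68 = 1.398
NF = 10 log₁₀(1.398) = 1.45 dB

1.45 dB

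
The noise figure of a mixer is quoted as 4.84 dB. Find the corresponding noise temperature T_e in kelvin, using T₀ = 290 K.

F = 10^(4.84/10) = 3.04789
T_e = (F − 1)·T₀ = (3.04789 − 1) × 290 = 594 K

594 K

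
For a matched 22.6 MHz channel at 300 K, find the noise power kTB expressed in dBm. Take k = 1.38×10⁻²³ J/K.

−100.3 dBm

P_n = kTB = 1.38×10⁻²³ × 300 × 2.26×10⁷ = 9.36×10⁻¹⁴ W
In dBm: 10 log₁₀(9.36×10⁻¹⁴ / 10⁻³) = −100.3 dBm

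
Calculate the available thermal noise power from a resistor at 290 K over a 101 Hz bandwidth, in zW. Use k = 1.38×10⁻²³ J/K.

P_n = kTB = 1.38×10⁻²³ × 290 × 1.01×10² = 4.04×10⁻¹⁹ W = 404 zW

404 zW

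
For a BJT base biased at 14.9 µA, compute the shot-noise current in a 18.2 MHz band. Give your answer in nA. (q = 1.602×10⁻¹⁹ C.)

9.32 nA

I_n = √(2qI·B)
2qI·B = 2 × 1.602×10⁻¹⁹ × 1.49×10⁻⁵ × 1.82×10⁷ = 8.69×10⁻¹⁷ A²
I_n = √(8.69×10⁻¹⁷) = 9.32×10⁻⁹ A = 9.32 nA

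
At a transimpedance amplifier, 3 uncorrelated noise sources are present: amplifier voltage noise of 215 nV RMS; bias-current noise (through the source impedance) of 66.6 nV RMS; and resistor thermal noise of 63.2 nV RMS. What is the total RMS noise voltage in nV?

Uncorrelated sources add in power (mean-square): V_tot = √(ΣV_i²)
V_tot = √[(2.15×10⁻⁷)² + (6.66×10⁻⁸)² + (6.32×10⁻⁸)²] = 2.34×10⁻⁷ V = 234 nV

234 nV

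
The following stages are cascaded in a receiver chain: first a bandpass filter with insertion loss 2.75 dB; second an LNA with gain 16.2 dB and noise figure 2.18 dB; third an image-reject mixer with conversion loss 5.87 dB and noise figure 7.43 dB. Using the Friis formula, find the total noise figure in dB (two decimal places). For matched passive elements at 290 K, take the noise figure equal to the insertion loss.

Convert to linear (a loss of L dB is a gain of −L dB): F_i = 10^(NF_i/10), G_i = 10^(G_i,dB/10)
  Stage 1: F_1 = 10^(2.75/10) = 1.884, G_1 = 10^(−2.75/10) = 0.5309
  Stage 2: F_2 = 10^(2.18/10) = 1.652, G_2 = 10^(16.2/10) = 41.69
  Stage 3: F_3 = 10^(7.43/10) = 5.534, G_3 = 10^(−5.87/10) = 0.2588
Friis cascade:
  F = 1.884 + (1.652 − 1)/0.5309 + (5.534 − 1)/22.13 = 3.317
NF = 10 log₁₀(3.317) = 5.21 dB

5.21 dB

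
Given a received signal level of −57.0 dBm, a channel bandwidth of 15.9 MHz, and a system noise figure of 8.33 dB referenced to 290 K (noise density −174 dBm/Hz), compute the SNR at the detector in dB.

Noise floor: N = −174 + 10 log₁₀(B) + NF
10 log₁₀(1.59×10⁷) = 72.01 dB
N = −174 + 72.01 + 8.33 = −93.66 dBm
SNR = P_sig − N = −57.0 − (−93.66) = 36.66 dB → 36.7 dB

36.7 dB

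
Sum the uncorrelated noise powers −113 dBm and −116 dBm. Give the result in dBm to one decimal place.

−111.2 dBm

Convert to linear, add, convert back:
P₁ = 5.01×10⁻¹⁵ W, P₂ = 2.51×10⁻¹⁵ W
P_tot = 7.52×10⁻¹⁵ W → 10 log₁₀(P_tot / 10⁻³) = −111.2 dBm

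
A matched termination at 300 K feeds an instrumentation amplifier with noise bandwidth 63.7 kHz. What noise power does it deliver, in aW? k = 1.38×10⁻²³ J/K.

P_n = kTB = 1.38×10⁻²³ × 300 × 6.37×10⁴ = 2.64×10⁻¹⁶ W = 264 aW

264 aW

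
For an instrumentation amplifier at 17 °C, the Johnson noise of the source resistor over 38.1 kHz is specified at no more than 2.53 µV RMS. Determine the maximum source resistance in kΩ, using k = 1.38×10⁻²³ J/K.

10.5 kΩ

T = 17 °C + 273.15 = 290.15 K
Johnson–Nyquist: V_n = √(4kTRB) ⇒ R = V_n² / (4kTB)
4kTB = 4 × 1.38×10⁻²³ × 290.15 × 3.81×10⁴ = 6.10×10⁻¹⁶
R = (2.53×10⁻⁶)² / 6.10×10⁻¹⁶ = 1.05×10⁴ Ω = 10.5 kΩ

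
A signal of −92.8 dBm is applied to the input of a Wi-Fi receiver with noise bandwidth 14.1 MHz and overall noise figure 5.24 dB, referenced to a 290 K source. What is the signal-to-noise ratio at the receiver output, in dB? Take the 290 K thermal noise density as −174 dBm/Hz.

Noise floor: N = −174 + 10 log₁₀(B) + NF
10 log₁₀(1.41×10⁷) = 71.49 dB
N = −174 + 71.49 + 5.24 = −97.27 dBm
SNR = P_sig − N = −92.8 − (−97.27) = 4.47 dB → 4.5 dB

4.5 dB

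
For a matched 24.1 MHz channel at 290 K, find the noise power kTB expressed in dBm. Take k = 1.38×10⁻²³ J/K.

−100.2 dBm

P_n = kTB = 1.38×10⁻²³ × 290 × 2.41×10⁷ = 9.64×10⁻¹⁴ W
In dBm: 10 log₁₀(9.64×10⁻¹⁴ / 10⁻³) = −100.2 dBm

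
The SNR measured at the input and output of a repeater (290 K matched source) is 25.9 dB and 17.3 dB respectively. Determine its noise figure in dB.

8.6 dB

NF (dB) = SNR_in(dB) − SNR_out(dB) when the source is at T₀
NF = 25.9 − 17.3 = 8.6 dB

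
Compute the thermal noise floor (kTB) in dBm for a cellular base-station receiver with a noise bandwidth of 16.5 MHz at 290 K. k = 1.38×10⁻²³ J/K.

P_n = kTB = 1.38×10⁻²³ × 290 × 1.65×10⁷ = 6.60×10⁻¹⁴ W
In dBm: 10 log₁₀(6.60×10⁻¹⁴ / 10⁻³) = −101.8 dBm

−101.8 dBm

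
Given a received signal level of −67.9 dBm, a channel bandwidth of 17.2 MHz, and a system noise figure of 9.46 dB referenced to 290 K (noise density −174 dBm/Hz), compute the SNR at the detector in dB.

Noise floor: N = −174 + 10 log₁₀(B) + NF
10 log₁₀(1.72×10⁷) = 72.36 dB
N = −174 + 72.36 + 9.46 = −92.18 dBm
SNR = P_sig − N = −67.9 − (−92.18) = 24.28 dB → 24.3 dB

24.3 dB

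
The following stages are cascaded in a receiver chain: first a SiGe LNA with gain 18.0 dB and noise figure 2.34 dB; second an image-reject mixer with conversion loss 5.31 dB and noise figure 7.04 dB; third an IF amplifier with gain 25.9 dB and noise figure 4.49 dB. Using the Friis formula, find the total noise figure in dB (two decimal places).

2.73 dB

Convert to linear (a loss of L dB is a gain of −L dB): F_i = 10^(NF_i/10), G_i = 10^(G_i,dB/10)
  Stage 1: F_1 = 10^(2.34/10) = 1.714, G_1 = 10^(18.0/10) = 63.10
  Stage 2: F_2 = 10^(7.04/10) = 5.058, G_2 = 10^(−5.31/10) = 0.2944
  Stage 3: F_3 = 10^(4.49/10) = 2.812, G_3 = 10^(25.9/10) = 389.0
Friis cascade:
  F = 1.714 + (5.058 − 1)/63.10 + (2.812 − 1)/18.58 = 1.876
NF = 10 log₁₀(1.876) = 2.73 dB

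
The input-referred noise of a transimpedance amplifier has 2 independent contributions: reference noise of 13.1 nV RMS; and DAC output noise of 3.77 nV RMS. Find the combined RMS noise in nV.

13.6 nV

Uncorrelated sources add in power (mean-square): V_tot = √(ΣV_i²)
V_tot = √[(1.31×10⁻⁸)² + (3.77×10⁻⁹)²] = 1.36×10⁻⁸ V = 13.6 nV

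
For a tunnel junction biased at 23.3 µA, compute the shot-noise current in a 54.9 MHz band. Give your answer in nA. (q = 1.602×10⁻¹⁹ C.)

I_n = √(2qI·B)
2qI·B = 2 × 1.602×10⁻¹⁹ × 2.33×10⁻⁵ × 5.49×10⁷ = 4.10×10⁻¹⁶ A²
I_n = √(4.10×10⁻¹⁶) = 2.02×10⁻⁸ A = 20.2 nA

20.2 nA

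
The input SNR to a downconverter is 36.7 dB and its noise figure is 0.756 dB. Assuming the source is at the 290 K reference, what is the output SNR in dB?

By definition F = SNR_in/SNR_out, so in dB: SNR_out = SNR_in − NF
SNR_out = 36.7 − 0.756 = 35.944 dB

35.944 dB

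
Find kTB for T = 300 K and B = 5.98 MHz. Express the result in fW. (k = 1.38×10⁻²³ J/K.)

P_n = kTB = 1.38×10⁻²³ × 300 × 5.98×10⁶ = 2.48×10⁻¹⁴ W = 24.8 fW

24.8 fW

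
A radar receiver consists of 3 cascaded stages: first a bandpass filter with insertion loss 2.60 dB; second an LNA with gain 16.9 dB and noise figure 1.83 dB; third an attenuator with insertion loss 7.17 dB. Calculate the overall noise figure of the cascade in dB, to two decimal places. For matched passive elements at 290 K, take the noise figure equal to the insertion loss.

Convert to linear (a loss of L dB is a gain of −L dB): F_i = 10^(NF_i/10), G_i = 10^(G_i,dB/10)
  Stage 1: F_1 = 10^(2.60/10) = 1.820, G_1 = 10^(−2.60/10) = 0.5495
  Stage 2: F_2 = 10^(1.83/10) = 1.524, G_2 = 10^(16.9/10) = 48.98
  Stage 3: F_3 = 10^(7.17/10) = 5.212, G_3 = 10^(−7.17/10) = 0.1919
Friis cascade:
  F = 1.820 + (1.524 − 1)/0.5495 + (5.212 − 1)/26.92 = 2.930
NF = 10 log₁₀(2.930) = 4.67 dB

4.67 dB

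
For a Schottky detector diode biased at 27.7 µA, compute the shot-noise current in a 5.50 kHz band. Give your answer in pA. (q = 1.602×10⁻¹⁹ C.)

I_n = √(2qI·B)
2qI·B = 2 × 1.602×10⁻¹⁹ × 2.77×10⁻⁵ × 5.50×10³ = 4.88×10⁻²⁰ A²
I_n = √(4.88×10⁻²⁰) = 2.21×10⁻¹⁰ A = 221 pA

221 pA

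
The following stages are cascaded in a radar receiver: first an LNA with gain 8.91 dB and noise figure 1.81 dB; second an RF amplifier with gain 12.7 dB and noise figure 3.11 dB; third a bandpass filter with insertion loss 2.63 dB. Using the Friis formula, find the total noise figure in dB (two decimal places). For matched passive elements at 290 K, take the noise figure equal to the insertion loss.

Convert to linear (a loss of L dB is a gain of −L dB): F_i = 10^(NF_i/10), G_i = 10^(G_i,dB/10)
  Stage 1: F_1 = 10^(1.81/10) = 1.517, G_1 = 10^(8.91/10) = 7.780
  Stage 2: F_2 = 10^(3.11/10) = 2.046, G_2 = 10^(12.7/10) = 18.62
  Stage 3: F_3 = 10^(2.63/10) = 1.832, G_3 = 10^(−2.63/10) = 0.5458
Friis cascade:
  F = 1.517 + (2.046 − 1)/7.780 + (1.832 − 1)/144.9 = 1.657
NF = 10 log₁₀(1.657) = 2.19 dB

2.19 dB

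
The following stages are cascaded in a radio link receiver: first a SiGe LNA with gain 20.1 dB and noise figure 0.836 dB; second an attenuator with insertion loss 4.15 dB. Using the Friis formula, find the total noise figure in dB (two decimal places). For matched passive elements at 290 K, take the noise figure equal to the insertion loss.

Convert to linear (a loss of L dB is a gain of −L dB): F_i = 10^(NF_i/10), G_i = 10^(G_i,dB/10)
  Stage 1: F_1 = 10^(0.836/10) = 1.212, G_1 = 10^(20.1/10) = 102.3
  Stage 2: F_2 = 10^(4.15/10) = 2.600, G_2 = 10^(−4.15/10) = 0.3846
Friis cascade:
  F = 1.212 + (2.600 − 1)/102.3 = 1.228
NF = 10 log₁₀(1.228) = 0.89 dB

0.89 dB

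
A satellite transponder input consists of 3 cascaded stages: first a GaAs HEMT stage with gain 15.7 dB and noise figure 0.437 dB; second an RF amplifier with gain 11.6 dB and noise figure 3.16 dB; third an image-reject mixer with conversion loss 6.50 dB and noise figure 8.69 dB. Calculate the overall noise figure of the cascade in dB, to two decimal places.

0.59 dB

Convert to linear (a loss of L dB is a gain of −L dB): F_i = 10^(NF_i/10), G_i = 10^(G_i,dB/10)
  Stage 1: F_1 = 10^(0.437/10) = 1.106, G_1 = 10^(15.7/10) = 37.15
  Stage 2: F_2 = 10^(3.16/10) = 2.070, G_2 = 10^(11.6/10) = 14.45
  Stage 3: F_3 = 10^(8.69/10) = 7.396, G_3 = 10^(−6.50/10) = 0.2239
Friis cascade:
  F = 1.106 + (2.070 − 1)/37.15 + (7.396 − 1)/537.0 = 1.147
NF = 10 log₁₀(1.147) = 0.59 dB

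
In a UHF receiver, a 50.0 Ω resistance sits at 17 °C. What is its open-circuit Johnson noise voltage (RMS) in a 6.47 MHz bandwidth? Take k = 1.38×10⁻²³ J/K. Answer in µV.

2.28 µV

T = 17 °C + 273.15 = 290.15 K
V_n = √(4kTRB)
4kTRB = 4 × 1.38×10⁻²³ × 290.15 × 5.00×10¹ × 6.47×10⁶ = 5.18×10⁻¹² V²
V_n = √(5.18×10⁻¹²) = 2.28×10⁻⁶ V = 2.28 µV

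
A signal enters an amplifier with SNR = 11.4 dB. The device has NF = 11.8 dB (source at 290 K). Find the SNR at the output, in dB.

By definition F = SNR_in/SNR_out, so in dB: SNR_out = SNR_in − NF
SNR_out = 11.4 − 11.8 = −0.4 dB

−0.4 dB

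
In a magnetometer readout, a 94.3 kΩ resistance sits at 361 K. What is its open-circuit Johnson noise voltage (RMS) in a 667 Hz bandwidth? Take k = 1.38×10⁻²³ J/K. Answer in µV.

V_n = √(4kTRB)
4kTRB = 4 × 1.38×10⁻²³ × 361 × 9.43×10⁴ × 6.67×10² = 1.25×10⁻¹² V²
V_n = √(1.25×10⁻¹²) = 1.12×10⁻⁶ V = 1.12 µV

1.12 µV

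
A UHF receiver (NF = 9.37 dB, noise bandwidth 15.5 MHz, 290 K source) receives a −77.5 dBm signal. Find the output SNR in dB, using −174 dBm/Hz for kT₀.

Noise floor: N = −174 + 10 log₁₀(B) + NF
10 log₁₀(1.55×10⁷) = 71.9 dB
N = −174 + 71.9 + 9.37 = −92.73 dBm
SNR = P_sig − N = −77.5 − (−92.73) = 15.23 dB → 15.2 dB

15.2 dB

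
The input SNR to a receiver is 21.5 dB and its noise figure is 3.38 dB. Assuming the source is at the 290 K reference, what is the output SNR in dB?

18.12 dB

By definition F = SNR_in/SNR_out, so in dB: SNR_out = SNR_in − NF
SNR_out = 21.5 − 3.38 = 18.12 dB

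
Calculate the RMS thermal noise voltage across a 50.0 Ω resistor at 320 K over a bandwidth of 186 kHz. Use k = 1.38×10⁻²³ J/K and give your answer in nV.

V_n = √(4kTRB)
4kTRB = 4 × 1.38×10⁻²³ × 320 × 5.00×10¹ × 1.86×10⁵ = 1.64×10⁻¹³ V²
V_n = √(1.64×10⁻¹³) = 4.05×10⁻⁷ V = 405 nV

405 nV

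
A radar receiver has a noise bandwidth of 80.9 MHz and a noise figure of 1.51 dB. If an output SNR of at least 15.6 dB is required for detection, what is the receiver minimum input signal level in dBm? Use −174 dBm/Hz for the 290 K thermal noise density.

Sensitivity = −174 + 10 log₁₀(B) + NF + SNR_min
= −174 + 79.08 + 1.51 + 15.6
= −77.81 dBm → −77.8 dBm

−77.8 dBm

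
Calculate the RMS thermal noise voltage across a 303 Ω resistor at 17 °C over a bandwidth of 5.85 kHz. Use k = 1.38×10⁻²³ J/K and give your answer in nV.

T = 17 °C + 273.15 = 290.15 K
V_n = √(4kTRB)
4kTRB = 4 × 1.38×10⁻²³ × 290.15 × 3.03×10² × 5.85×10³ = 2.84×10⁻¹⁴ V²
V_n = √(2.84×10⁻¹⁴) = 1.68×10⁻⁷ V = 168 nV

168 nV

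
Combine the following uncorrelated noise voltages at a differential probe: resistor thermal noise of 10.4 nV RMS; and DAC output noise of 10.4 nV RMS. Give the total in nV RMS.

Uncorrelated sources add in power (mean-square): V_tot = √(ΣV_i²)
V_tot = √[(1.04×10⁻⁸)² + (1.04×10⁻⁸)²] = 1.47×10⁻⁸ V = 14.7 nV

14.7 nV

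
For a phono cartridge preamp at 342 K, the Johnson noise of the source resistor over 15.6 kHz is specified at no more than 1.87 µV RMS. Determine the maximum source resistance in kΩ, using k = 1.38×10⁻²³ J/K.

Johnson–Nyquist: V_n = √(4kTRB) ⇒ R = V_n² / (4kTB)
4kTB = 4 × 1.38×10⁻²³ × 342 × 1.56×10⁴ = 2.95×10⁻¹⁶
R = (1.87×10⁻⁶)² / 2.95×10⁻¹⁶ = 1.19×10⁴ Ω = 11.9 kΩ

11.9 kΩ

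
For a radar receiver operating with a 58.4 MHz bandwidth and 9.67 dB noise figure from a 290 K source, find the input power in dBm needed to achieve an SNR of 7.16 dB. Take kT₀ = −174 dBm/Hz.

−79.5 dBm

Sensitivity = −174 + 10 log₁₀(B) + NF + SNR_min
= −174 + 77.66 + 9.67 + 7.16
= −79.51 dBm → −79.5 dBm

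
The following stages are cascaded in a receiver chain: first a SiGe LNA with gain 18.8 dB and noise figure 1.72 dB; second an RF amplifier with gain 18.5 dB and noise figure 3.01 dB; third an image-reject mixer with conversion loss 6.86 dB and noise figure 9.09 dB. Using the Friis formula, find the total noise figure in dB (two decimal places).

Convert to linear (a loss of L dB is a gain of −L dB): F_i = 10^(NF_i/10), G_i = 10^(G_i,dB/10)
  Stage 1: F_1 = 10^(1.72/10) = 1.486, G_1 = 10^(18.8/10) = 75.86
  Stage 2: F_2 = 10^(3.01/10) = 2.000, G_2 = 10^(18.5/10) = 70.79
  Stage 3: F_3 = 10^(9.09/10) = 8.110, G_3 = 10^(−6.86/10) = 0.2061
Friis cascade:
  F = 1.486 + (2.000 − 1)/75.86 + (8.110 − 1)/5370 = 1.500
NF = 10 log₁₀(1.500) = 1.76 dB

1.76 dB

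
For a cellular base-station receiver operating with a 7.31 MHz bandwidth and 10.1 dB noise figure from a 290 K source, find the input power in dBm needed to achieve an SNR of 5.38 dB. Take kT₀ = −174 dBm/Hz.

−89.9 dBm

Sensitivity = −174 + 10 log₁₀(B) + NF + SNR_min
= −174 + 68.64 + 10.1 + 5.38
= −89.88 dBm → −89.9 dBm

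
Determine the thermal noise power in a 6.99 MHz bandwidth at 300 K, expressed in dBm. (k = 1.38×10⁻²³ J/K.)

−105.4 dBm

P_n = kTB = 1.38×10⁻²³ × 300 × 6.99×10⁶ = 2.89×10⁻¹⁴ W
In dBm: 10 log₁₀(2.89×10⁻¹⁴ / 10⁻³) = −105.4 dBm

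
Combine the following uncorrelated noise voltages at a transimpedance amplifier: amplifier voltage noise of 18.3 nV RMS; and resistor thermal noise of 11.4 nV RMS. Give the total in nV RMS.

Uncorrelated sources add in power (mean-square): V_tot = √(ΣV_i²)
V_tot = √[(1.83×10⁻⁸)² + (1.14×10⁻⁸)²] = 2.16×10⁻⁸ V = 21.6 nV

21.6 nV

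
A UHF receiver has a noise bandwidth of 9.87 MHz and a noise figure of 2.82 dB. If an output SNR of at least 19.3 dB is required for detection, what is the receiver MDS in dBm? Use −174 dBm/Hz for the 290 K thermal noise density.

−81.9 dBm

Sensitivity = −174 + 10 log₁₀(B) + NF + SNR_min
= −174 + 69.94 + 2.82 + 19.3
= −81.94 dBm → −81.9 dBm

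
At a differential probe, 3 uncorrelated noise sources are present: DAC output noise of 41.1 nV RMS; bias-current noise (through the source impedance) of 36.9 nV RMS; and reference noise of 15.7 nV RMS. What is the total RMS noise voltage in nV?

57.4 nV

Uncorrelated sources add in power (mean-square): V_tot = √(ΣV_i²)
V_tot = √[(4.11×10⁻⁸)² + (3.69×10⁻⁸)² + (1.57×10⁻⁸)²] = 5.74×10⁻⁸ V = 57.4 nV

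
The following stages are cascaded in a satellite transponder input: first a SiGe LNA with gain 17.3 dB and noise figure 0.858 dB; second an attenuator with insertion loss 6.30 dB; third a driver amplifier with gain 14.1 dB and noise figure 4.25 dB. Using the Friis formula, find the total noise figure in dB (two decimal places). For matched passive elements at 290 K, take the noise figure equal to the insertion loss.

Convert to linear (a loss of L dB is a gain of −L dB): F_i = 10^(NF_i/10), G_i = 10^(G_i,dB/10)
  Stage 1: F_1 = 10^(0.858/10) = 1.218, G_1 = 10^(17.3/10) = 53.70
  Stage 2: F_2 = 10^(6.30/10) = 4.266, G_2 = 10^(−6.30/10) = 0.2344
  Stage 3: F_3 = 10^(4.25/10) = 2.661, G_3 = 10^(14.1/10) = 25.70
Friis cascade:
  F = 1.218 + (4.266 − 1)/53.70 + (2.661 − 1)/12.59 = 1.411
NF = 10 log₁₀(1.411) = 1.50 dB

1.50 dB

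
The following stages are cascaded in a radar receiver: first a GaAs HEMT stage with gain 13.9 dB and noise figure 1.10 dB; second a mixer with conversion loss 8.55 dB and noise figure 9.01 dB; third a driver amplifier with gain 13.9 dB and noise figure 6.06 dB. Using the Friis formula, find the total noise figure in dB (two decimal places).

Convert to linear (a loss of L dB is a gain of −L dB): F_i = 10^(NF_i/10), G_i = 10^(G_i,dB/10)
  Stage 1: F_1 = 10^(1.10/10) = 1.288, G_1 = 10^(13.9/10) = 24.55
  Stage 2: F_2 = 10^(9.01/10) = 7.962, G_2 = 10^(−8.55/10) = 0.1396
  Stage 3: F_3 = 10^(6.06/10) = 4.036, G_3 = 10^(13.9/10) = 24.55
Friis cascade:
  F = 1.288 + (7.962 − 1)/24.55 + (4.036 − 1)/3.428 = 2.458
NF = 10 log₁₀(2.458) = 3.91 dB

3.91 dB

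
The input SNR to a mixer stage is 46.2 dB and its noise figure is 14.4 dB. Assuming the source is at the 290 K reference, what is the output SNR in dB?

By definition F = SNR_in/SNR_out, so in dB: SNR_out = SNR_in − NF
SNR_out = 46.2 − 14.4 = 31.8 dB

31.8 dB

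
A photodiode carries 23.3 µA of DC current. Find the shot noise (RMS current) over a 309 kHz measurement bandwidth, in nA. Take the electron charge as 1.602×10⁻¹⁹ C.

1.52 nA

I_n = √(2qI·B)
2qI·B = 2 × 1.602×10⁻¹⁹ × 2.33×10⁻⁵ × 3.09×10⁵ = 2.31×10⁻¹⁸ A²
I_n = √(2.31×10⁻¹⁸) = 1.52×10⁻⁹ A = 1.52 nA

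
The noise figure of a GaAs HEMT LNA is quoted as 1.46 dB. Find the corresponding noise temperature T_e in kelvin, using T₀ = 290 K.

F = 10^(1.46/10) = 1.39959
T_e = (F − 1)·T₀ = (1.39959 − 1) × 290 = 116 K

116 K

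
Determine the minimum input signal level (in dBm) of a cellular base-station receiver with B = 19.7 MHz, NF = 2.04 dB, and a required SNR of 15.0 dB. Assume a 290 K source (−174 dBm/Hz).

Sensitivity = −174 + 10 log₁₀(B) + NF + SNR_min
= −174 + 72.94 + 2.04 + 15.0
= −84.02 dBm → −84.0 dBm

−84.0 dBm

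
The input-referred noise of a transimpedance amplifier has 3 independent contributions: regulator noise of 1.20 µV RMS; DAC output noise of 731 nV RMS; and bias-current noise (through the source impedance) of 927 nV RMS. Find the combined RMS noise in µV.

1.68 µV

Uncorrelated sources add in power (mean-square): V_tot = √(ΣV_i²)
V_tot = √[(1.20×10⁻⁶)² + (7.31×10⁻⁷)² + (9.27×10⁻⁷)²] = 1.68×10⁻⁶ V = 1.68 µV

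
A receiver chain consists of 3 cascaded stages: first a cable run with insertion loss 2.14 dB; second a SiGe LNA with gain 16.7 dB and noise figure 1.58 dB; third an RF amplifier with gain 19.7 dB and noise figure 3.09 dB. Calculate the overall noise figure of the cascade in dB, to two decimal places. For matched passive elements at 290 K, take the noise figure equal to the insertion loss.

Convert to linear (a loss of L dB is a gain of −L dB): F_i = 10^(NF_i/10), G_i = 10^(G_i,dB/10)
  Stage 1: F_1 = 10^(2.14/10) = 1.637, G_1 = 10^(−2.14/10) = 0.6109
  Stage 2: F_2 = 10^(1.58/10) = 1.439, G_2 = 10^(16.7/10) = 46.77
  Stage 3: F_3 = 10^(3.09/10) = 2.037, G_3 = 10^(19.7/10) = 93.33
Friis cascade:
  F = 1.637 + (1.439 − 1)/0.6109 + (2.037 − 1)/28.58 = 2.391
NF = 10 log₁₀(2.391) = 3.79 dB

3.79 dB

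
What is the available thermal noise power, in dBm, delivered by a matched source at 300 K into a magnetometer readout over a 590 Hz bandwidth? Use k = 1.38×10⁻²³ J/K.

P_n = kTB = 1.38×10⁻²³ × 300 × 5.90×10² = 2.44×10⁻¹⁸ W
In dBm: 10 log₁₀(2.44×10⁻¹⁸ / 10⁻³) = −146.1 dBm

−146.1 dBm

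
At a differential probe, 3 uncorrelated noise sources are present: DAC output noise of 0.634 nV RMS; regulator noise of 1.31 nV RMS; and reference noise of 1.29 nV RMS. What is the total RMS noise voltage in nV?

Uncorrelated sources add in power (mean-square): V_tot = √(ΣV_i²)
V_tot = √[(6.34×10⁻¹⁰)² + (1.31×10⁻⁹)² + (1.29×10⁻⁹)²] = 1.94×10⁻⁹ V = 1.94 nV

1.94 nV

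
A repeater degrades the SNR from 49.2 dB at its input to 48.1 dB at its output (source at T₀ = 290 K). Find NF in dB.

NF (dB) = SNR_in(dB) − SNR_out(dB) when the source is at T₀
NF = 49.2 − 48.1 = 1.1 dB

1.1 dB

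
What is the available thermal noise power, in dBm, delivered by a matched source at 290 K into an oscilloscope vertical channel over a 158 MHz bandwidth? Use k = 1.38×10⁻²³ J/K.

−92.0 dBm

P_n = kTB = 1.38×10⁻²³ × 290 × 1.58×10⁸ = 6.32×10⁻¹³ W
In dBm: 10 log₁₀(6.32×10⁻¹³ / 10⁻³) = −92.0 dBm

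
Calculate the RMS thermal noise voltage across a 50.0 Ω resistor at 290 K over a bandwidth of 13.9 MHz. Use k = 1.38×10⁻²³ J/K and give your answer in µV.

V_n = √(4kTRB)
4kTRB = 4 × 1.38×10⁻²³ × 290 × 5.00×10¹ × 1.39×10⁷ = 1.11×10⁻¹¹ V²
V_n = √(1.11×10⁻¹¹) = 3.34×10⁻⁶ V = 3.34 µV

3.34 µV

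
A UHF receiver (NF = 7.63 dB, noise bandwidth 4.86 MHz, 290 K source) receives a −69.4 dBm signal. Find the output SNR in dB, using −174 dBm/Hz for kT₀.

Noise floor: N = −174 + 10 log₁₀(B) + NF
10 log₁₀(4.86×10⁶) = 66.87 dB
N = −174 + 66.87 + 7.63 = −99.50 dBm
SNR = P_sig − N = −69.4 − (−99.50) = 30.10 dB → 30.1 dB

30.1 dB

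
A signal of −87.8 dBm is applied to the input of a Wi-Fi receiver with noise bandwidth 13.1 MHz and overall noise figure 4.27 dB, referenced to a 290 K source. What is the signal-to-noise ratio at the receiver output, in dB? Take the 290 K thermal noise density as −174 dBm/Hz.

Noise floor: N = −174 + 10 log₁₀(B) + NF
10 log₁₀(1.31×10⁷) = 71.17 dB
N = −174 + 71.17 + 4.27 = −98.56 dBm
SNR = P_sig − N = −87.8 − (−98.56) = 10.76 dB → 10.8 dB

10.8 dB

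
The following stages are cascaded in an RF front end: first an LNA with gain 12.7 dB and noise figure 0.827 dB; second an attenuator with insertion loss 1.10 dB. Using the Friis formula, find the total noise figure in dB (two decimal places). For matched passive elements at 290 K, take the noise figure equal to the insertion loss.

Convert to linear (a loss of L dB is a gain of −L dB): F_i = 10^(NF_i/10), G_i = 10^(G_i,dB/10)
  Stage 1: F_1 = 10^(0.827/10) = 1.210, G_1 = 10^(12.7/10) = 18.62
  Stage 2: F_2 = 10^(1.10/10) = 1.288, G_2 = 10^(−1.10/10) = 0.7762
Friis cascade:
  F = 1.210 + (1.288 − 1)/18.62 = 1.225
NF = 10 log₁₀(1.225) = 0.88 dB

0.88 dB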